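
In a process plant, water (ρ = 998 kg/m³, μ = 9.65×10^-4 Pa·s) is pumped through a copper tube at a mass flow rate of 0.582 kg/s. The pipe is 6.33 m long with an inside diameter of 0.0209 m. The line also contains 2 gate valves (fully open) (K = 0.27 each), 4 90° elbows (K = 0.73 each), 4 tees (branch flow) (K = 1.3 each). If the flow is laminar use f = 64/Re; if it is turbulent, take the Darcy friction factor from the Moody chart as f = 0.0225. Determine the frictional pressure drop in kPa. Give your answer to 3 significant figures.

A = πD²/4 = π(0.0209)²/4 = 0.0003431 m²; mean velocity V = ṁ/(ρA) = 0.582/(998 · 0.0003431) = 1.7 m/s.
Reynolds number Re = ρVD/μ = 998 · 1.7 · 0.0209 / 0.000965 = 3.674e+04.
Re > 4000 → turbulent; use the Moody-chart value f = 0.0225.
Total minor-loss coefficient ΣK = 2·0.27 + 4·0.73 + 4·1.3 = 8.66.
ΔP = [f·L/D + ΣK]·(ρV²/2) = [0.0225·6.33/0.0209 + 8.66]·(998·1.7²/2) = [6.815 + 8.66]·1442 = 2.231e+04 Pa.
ΔP = 2.231e+04 Pa = 22.3 kPa.

ΔP ≈ 22.3 kPa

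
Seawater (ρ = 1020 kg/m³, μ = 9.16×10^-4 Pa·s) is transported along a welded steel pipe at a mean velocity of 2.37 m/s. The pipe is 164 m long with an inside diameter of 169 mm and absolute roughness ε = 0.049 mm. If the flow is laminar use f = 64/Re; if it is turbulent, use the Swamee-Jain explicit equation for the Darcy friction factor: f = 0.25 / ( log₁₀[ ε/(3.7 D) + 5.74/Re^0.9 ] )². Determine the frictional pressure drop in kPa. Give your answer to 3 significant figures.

ΔP ≈ 45.7 kPa

Reynolds number Re = ρVD/μ = 1020 · 2.37 · 0.169 / 0.000916 = 4.46e+05.
Re > 4000 → turbulent. Relative roughness ε/D = 4.9e-05/0.169 = 0.00029. Swamee-Jain: f = 0.25/(log₁₀[0.00029/3.7 + 5.74/4.46e+05^0.9])² = 0.25/(log₁₀[7.84e-05 + 4.73e-05])² = 0.25/(-3.901)² = 0.01643.
Darcy-Weisbach: ΔP = f(L/D)(ρV²/2) = 0.01643·(164/0.169)·(1020·2.37²/2) = 0.01643·970.4·2865 = 4.567e+04 Pa.
ΔP = 4.567e+04 Pa = 45.7 kPa.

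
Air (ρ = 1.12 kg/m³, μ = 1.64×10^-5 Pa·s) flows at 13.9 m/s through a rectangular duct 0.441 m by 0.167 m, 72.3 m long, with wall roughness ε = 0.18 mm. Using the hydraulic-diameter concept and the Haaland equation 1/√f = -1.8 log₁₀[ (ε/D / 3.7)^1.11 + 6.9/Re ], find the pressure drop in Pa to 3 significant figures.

Hydraulic diameter D_h = 4A/P = 4·(0.441·0.167)/(2·(0.441+0.167)) = 0.2946/1.216 = 0.2423 m.
Re = ρVD_h/μ = 1.12·13.9·0.2423/1.64e-05 = 2.3e+05.
ε/D_h = 0.00018/0.2423 = 0.000743; Haaland gives 1/√f = -1.8 log₁₀[7.87e-05+3e-05] = 7.135, so f = 0.01965.
ΔP = f(L/D_h)(ρV²/2) = 0.01965·72.3/0.2423·108.2 = 634.4 Pa.

ΔP ≈ 634 Pa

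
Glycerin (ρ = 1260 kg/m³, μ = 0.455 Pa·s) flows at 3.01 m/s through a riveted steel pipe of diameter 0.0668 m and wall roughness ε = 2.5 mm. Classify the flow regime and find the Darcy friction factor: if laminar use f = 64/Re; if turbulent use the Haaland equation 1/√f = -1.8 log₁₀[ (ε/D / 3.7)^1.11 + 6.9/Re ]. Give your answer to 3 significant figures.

f ≈ 0.115

Re = ρVD/μ = 1260·3.01·0.0668/0.455 = 556.8.
Re < 2300 → laminar, so f = 64/Re = 0.1149 (roughness is irrelevant in laminar flow).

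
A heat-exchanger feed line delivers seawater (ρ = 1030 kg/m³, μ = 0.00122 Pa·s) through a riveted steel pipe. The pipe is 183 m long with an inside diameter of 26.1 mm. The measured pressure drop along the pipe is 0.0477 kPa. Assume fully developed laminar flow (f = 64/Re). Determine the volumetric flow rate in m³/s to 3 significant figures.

For laminar flow, f = 64/Re with Re = ρVD/μ, so Darcy-Weisbach reduces to ΔP = 32μLV/D². Solving for V: V = ΔP·D²/(32μL) = 47.7·(0.0261)²/(32·0.00122·183) = 0.004548 m/s.
Check: Re = ρVD/μ = 1030·0.004548·0.0261/0.00122 = 100.2 < 2300, so the laminar assumption holds.
Q = V·A = 0.004548·(π/4·0.0261²) = 2.433e-06 m³/s = 2.43×10^-6 m³/s.

Q ≈ 2.43×10^-6 m³/s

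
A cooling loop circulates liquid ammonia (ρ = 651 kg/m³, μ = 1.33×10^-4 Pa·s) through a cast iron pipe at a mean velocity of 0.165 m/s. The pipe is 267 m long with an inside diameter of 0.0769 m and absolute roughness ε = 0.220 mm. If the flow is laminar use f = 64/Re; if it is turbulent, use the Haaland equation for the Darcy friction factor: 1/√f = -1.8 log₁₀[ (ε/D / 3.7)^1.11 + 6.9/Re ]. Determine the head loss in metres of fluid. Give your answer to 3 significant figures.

Reynolds number Re = ρVD/μ = 651 · 0.165 · 0.0769 / 0.000133 = 6.211e+04.
Re > 4000 → turbulent. Relative roughness ε/D = 0.00022/0.0769 = 0.00286. Haaland: 1/√f = -1.8 log₁₀[(0.00286/3.7)^1.11 + 6.9/6.211e+04] = -1.8 log₁₀[0.000352 + 0.000111] = 6.003, so f = 0.02775.
Darcy-Weisbach: ΔP = f(L/D)(ρV²/2) = 0.02775·(267/0.0769)·(651·0.165²/2) = 0.02775·3472·8.862 = 854 Pa.
Head loss h_f = ΔP/(ρg) = 854/(651·9.81) = 0.134 m.

h_f ≈ 0.134 m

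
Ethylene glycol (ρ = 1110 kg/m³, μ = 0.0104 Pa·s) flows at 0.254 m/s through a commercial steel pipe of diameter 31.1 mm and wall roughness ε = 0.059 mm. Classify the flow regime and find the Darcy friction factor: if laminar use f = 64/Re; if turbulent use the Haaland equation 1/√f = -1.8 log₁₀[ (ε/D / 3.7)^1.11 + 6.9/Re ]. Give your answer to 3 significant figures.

Re = ρVD/μ = 1110·0.254·0.0311/0.0104 = 843.1.
Re < 2300 → laminar, so f = 64/Re = 0.07591 (roughness is irrelevant in laminar flow).

f ≈ 0.0759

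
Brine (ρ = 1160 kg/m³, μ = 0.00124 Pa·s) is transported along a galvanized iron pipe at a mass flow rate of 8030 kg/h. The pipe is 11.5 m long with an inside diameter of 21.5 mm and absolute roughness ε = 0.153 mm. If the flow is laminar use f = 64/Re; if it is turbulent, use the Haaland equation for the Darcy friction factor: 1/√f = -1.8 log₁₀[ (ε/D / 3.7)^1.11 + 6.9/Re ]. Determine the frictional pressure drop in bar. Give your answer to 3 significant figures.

ṁ = 8030 kg/h = 8030/3600 = 2.231 kg/s.
A = πD²/4 = π(0.0215)²/4 = 0.0003631 m²; mean velocity V = ṁ/(ρA) = 2.231/(1160 · 0.0003631) = 5.296 m/s.
Reynolds number Re = ρVD/μ = 1160 · 5.296 · 0.0215 / 0.00124 = 1.065e+05.
Re > 4000 → turbulent. Relative roughness ε/D = 0.000153/0.0215 = 0.00712. Haaland: 1/√f = -1.8 log₁₀[(0.00712/3.7)^1.11 + 6.9/1.065e+05] = -1.8 log₁₀[0.000967 + 6.48e-05] = 5.376, so f = 0.0346.
Darcy-Weisbach: ΔP = f(L/D)(ρV²/2) = 0.0346·(11.5/0.0215)·(1160·5.296²/2) = 0.0346·534.9·1.627e+04 = 3.011e+05 Pa.
ΔP = 3.011e+05 Pa = 3.01 bar.

ΔP ≈ 3.01 bar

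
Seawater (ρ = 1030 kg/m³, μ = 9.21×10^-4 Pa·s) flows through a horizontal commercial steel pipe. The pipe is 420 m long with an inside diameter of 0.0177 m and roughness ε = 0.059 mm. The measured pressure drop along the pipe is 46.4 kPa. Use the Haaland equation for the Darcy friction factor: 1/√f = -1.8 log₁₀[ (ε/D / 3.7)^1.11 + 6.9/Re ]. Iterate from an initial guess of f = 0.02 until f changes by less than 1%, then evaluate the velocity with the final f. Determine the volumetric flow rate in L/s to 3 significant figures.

Rearranging Darcy-Weisbach: V = √(2·ΔP·D/(f·L·ρ)). With ε/D = 5.9e-05/0.0177 = 0.00333, iterate starting from f = 0.02:
  f = 0.02 → V = √(2·4.64e+04·0.0177/(0.02·420·1030)) = 0.4357 m/s; Re = ρVD/μ = 8625; f → 0.03633
  f = 0.03633 → V = 0.3233 m/s; Re = 6400; f → 0.03866
  f = 0.03866 → V = 0.3134 m/s; Re = 6203; f → 0.03893
Converged (Δf/f < 1%). With the final f = 0.03893: V = √(2·4.64e+04·0.0177/(0.03893·420·1030)) = 0.3123 m/s.
Q = V·A = 0.3123·(π/4·0.0177²) = 7.684e-05 m³/s = 0.0768 L/s.

Q ≈ 0.0768 L/s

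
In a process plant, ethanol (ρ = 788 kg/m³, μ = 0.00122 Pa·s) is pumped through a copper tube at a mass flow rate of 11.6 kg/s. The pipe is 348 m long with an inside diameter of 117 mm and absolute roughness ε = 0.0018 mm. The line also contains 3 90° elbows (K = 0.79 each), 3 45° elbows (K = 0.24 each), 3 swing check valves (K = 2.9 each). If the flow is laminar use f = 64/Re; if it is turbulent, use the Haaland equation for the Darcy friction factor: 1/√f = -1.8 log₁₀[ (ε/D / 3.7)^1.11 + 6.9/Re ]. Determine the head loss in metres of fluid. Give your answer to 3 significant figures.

h_f ≈ 6.17 m

A = πD²/4 = π(0.117)²/4 = 0.01075 m²; mean velocity V = ṁ/(ρA) = 11.6/(788 · 0.01075) = 1.369 m/s.
Reynolds number Re = ρVD/μ = 788 · 1.369 · 0.117 / 0.00122 = 1.035e+05.
Re > 4000 → turbulent. Relative roughness ε/D = 1.8e-06/0.117 = 1.54e-05. Haaland: 1/√f = -1.8 log₁₀[(1.54e-05/3.7)^1.11 + 6.9/1.035e+05] = -1.8 log₁₀[1.06e-06 + 6.67e-05] = 7.504, so f = 0.01776.
Total minor-loss coefficient ΣK = 3·0.79 + 3·0.24 + 3·2.9 = 11.8.
ΔP = [f·L/D + ΣK]·(ρV²/2) = [0.01776·348/0.117 + 11.8]·(788·1.369²/2) = [52.82 + 11.8]·738.6 = 4.772e+04 Pa.
Head loss h_f = ΔP/(ρg) = 4.772e+04/(788·9.81) = 6.17 m.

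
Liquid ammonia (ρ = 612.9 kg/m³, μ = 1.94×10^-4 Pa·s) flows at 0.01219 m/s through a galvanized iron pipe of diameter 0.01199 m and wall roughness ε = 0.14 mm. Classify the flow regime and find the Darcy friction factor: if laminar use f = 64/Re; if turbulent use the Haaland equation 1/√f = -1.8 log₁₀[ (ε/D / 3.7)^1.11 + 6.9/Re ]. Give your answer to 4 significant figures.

f ≈ 0.1386

Re = ρVD/μ = 612.9·0.01219·0.01199/0.000194 = 461.8.
Re < 2300 → laminar, so f = 64/Re = 0.1386 (roughness is irrelevant in laminar flow).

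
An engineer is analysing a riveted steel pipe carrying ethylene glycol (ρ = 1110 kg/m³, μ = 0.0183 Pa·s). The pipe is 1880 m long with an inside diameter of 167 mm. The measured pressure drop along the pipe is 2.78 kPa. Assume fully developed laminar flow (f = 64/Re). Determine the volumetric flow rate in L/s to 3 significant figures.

Q ≈ 1.54 L/s

For laminar flow, f = 64/Re with Re = ρVD/μ, so Darcy-Weisbach reduces to ΔP = 32μLV/D². Solving for V: V = ΔP·D²/(32μL) = 2780·(0.167)²/(32·0.0183·1880) = 0.07042 m/s.
Check: Re = ρVD/μ = 1110·0.07042·0.167/0.0183 = 713.4 < 2300, so the laminar assumption holds.
Q = V·A = 0.07042·(π/4·0.167²) = 0.001543 m³/s = 1.54 L/s.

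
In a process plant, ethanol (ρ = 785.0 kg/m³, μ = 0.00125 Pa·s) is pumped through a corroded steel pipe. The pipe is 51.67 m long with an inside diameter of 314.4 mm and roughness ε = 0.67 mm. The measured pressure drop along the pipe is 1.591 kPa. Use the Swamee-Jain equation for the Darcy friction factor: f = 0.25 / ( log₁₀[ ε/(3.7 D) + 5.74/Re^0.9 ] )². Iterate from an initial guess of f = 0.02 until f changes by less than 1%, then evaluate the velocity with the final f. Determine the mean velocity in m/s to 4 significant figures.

V ≈ 0.9960 m/s

Rearranging Darcy-Weisbach: V = √(2·ΔP·D/(f·L·ρ)). With ε/D = 0.00067/0.3144 = 0.00213, iterate starting from f = 0.02:
  f = 0.02 → V = √(2·1591·0.3144/(0.02·51.67·785)) = 1.111 m/s; Re = ρVD/μ = 2.193e+05; f → 0.02477
  f = 0.02477 → V = 0.9978 m/s; Re = 1.97e+05; f → 0.02486
Converged (Δf/f < 1%). With the final f = 0.02486: V = √(2·1591·0.3144/(0.02486·51.67·785)) = 0.996 m/s.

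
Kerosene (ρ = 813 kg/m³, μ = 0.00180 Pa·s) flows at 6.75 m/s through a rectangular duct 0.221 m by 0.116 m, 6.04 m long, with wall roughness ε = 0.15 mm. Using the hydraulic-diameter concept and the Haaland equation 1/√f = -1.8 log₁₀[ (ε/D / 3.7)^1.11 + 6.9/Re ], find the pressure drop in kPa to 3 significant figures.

ΔP ≈ 14.8 kPa

Hydraulic diameter D_h = 4A/P = 4·(0.221·0.116)/(2·(0.221+0.116)) = 0.1025/0.674 = 0.1521 m.
Re = ρVD_h/μ = 813·6.75·0.1521/0.0018 = 4.638e+05.
ε/D_h = 0.00015/0.1521 = 0.000986; Haaland gives 1/√f = -1.8 log₁₀[0.000108+1.49e-05] = 7.04, so f = 0.02017.
ΔP = f(L/D_h)(ρV²/2) = 0.02017·6.04/0.1521·1.852e+04 = 1.483e+04 Pa.
ΔP = 14.8 kPa.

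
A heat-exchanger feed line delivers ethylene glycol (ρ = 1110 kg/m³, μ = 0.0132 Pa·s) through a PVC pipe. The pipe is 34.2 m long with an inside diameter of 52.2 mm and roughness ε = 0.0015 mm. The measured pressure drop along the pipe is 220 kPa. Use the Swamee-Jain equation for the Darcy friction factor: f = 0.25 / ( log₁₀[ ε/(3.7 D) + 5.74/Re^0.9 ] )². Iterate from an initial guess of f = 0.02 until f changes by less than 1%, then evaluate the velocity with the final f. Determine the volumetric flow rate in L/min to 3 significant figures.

Rearranging Darcy-Weisbach: V = √(2·ΔP·D/(f·L·ρ)). With ε/D = 1.5e-06/0.0522 = 2.87e-05, iterate starting from f = 0.02:
  f = 0.02 → V = √(2·2.2e+05·0.0522/(0.02·34.2·1110)) = 5.5 m/s; Re = ρVD/μ = 2.414e+04; f → 0.02471
  f = 0.02471 → V = 4.948 m/s; Re = 2.172e+04; f → 0.02536
  f = 0.02536 → V = 4.884 m/s; Re = 2.144e+04; f → 0.02544
Converged (Δf/f < 1%). With the final f = 0.02544: V = √(2·2.2e+05·0.0522/(0.02544·34.2·1110)) = 4.876 m/s.
Q = V·A = 4.876·(π/4·0.0522²) = 0.01044 m³/s = 626 L/min.

Q ≈ 626 L/min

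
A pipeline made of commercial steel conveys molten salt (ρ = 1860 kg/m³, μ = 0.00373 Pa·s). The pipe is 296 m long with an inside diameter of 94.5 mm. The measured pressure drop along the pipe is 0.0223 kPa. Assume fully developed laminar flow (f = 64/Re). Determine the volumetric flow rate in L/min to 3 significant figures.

For laminar flow, f = 64/Re with Re = ρVD/μ, so Darcy-Weisbach reduces to ΔP = 32μLV/D². Solving for V: V = ΔP·D²/(32μL) = 22.3·(0.0945)²/(32·0.00373·296) = 0.005637 m/s.
Check: Re = ρVD/μ = 1860·0.005637·0.0945/0.00373 = 265.6 < 2300, so the laminar assumption holds.
Q = V·A = 0.005637·(π/4·0.0945²) = 3.953e-05 m³/s = 2.37 L/min.

Q ≈ 2.37 L/min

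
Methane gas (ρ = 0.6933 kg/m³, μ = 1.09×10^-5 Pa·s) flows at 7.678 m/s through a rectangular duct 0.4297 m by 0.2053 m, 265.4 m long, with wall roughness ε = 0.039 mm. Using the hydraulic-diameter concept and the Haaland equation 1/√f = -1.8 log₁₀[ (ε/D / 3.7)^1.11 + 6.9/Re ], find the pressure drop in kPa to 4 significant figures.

Hydraulic diameter D_h = 4A/P = 4·(0.4297·0.2053)/(2·(0.4297+0.2053)) = 0.3529/1.27 = 0.2779 m.
Re = ρVD_h/μ = 0.6933·7.678·0.2779/1.09e-05 = 1.357e+05.
ε/D_h = 3.9e-05/0.2779 = 0.00014; Haaland gives 1/√f = -1.8 log₁₀[1.24e-05+5.09e-05] = 7.558, so f = 0.0175.
ΔP = f(L/D_h)(ρV²/2) = 0.0175·265.4/0.2779·20.44 = 341.7 Pa.
ΔP = 0.3417 kPa.

ΔP ≈ 0.3417 kPa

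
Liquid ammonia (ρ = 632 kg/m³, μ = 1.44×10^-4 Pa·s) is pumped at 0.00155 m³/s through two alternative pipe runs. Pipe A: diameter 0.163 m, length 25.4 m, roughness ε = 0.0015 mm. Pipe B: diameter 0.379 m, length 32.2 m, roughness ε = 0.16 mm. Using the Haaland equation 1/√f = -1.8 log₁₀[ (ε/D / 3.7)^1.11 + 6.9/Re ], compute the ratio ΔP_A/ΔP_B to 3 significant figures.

ΔP_A/ΔP_B ≈ 42.6

Pipe A: V = Q/A = 0.00155/0.02087 = 0.07428 m/s; Re = 5.314e+04; ε/D = 9.2e-06; Haaland → f = 0.02045; ΔP_A = f(L/D)(ρV²/2) = 5.557 Pa.
Pipe B: V = Q/A = 0.00155/0.1128 = 0.01374 m/s; Re = 2.285e+04; ε/D = 0.000422; Haaland → f = 0.02573; ΔP_B = f(L/D)(ρV²/2) = 0.1304 Pa.
ΔP_A/ΔP_B = 5.557/0.1304 = 42.6.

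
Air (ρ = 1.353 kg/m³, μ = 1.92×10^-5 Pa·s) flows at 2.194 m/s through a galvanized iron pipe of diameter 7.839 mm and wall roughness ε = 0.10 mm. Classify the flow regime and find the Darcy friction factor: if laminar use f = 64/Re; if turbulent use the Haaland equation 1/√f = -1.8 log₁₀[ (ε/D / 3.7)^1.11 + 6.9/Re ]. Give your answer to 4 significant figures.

Re = ρVD/μ = 1.353·2.194·0.007839/1.92e-05 = 1212.
Re < 2300 → laminar, so f = 64/Re = 0.05281 (roughness is irrelevant in laminar flow).

f ≈ 0.05281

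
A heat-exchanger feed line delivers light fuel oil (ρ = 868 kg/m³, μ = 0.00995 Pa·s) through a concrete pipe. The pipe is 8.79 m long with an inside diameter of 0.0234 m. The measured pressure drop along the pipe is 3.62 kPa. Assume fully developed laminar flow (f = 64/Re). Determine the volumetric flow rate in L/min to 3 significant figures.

For laminar flow, f = 64/Re with Re = ρVD/μ, so Darcy-Weisbach reduces to ΔP = 32μLV/D². Solving for V: V = ΔP·D²/(32μL) = 3620·(0.0234)²/(32·0.00995·8.79) = 0.7082 m/s.
Check: Re = ρVD/μ = 868·0.7082·0.0234/0.00995 = 1446 < 2300, so the laminar assumption holds.
Q = V·A = 0.7082·(π/4·0.0234²) = 0.0003046 m³/s = 18.3 L/min.

Q ≈ 18.3 L/min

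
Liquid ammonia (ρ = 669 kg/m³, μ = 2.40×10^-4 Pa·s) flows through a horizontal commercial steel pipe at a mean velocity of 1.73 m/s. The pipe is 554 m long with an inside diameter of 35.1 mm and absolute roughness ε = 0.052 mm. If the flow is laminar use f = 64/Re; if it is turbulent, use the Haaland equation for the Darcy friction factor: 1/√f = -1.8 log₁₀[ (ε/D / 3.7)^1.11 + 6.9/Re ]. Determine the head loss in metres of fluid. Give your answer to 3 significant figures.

h_f ≈ 54.9 m

Reynolds number Re = ρVD/μ = 669 · 1.73 · 0.0351 / 0.00024 = 1.693e+05.
Re > 4000 → turbulent. Relative roughness ε/D = 5.2e-05/0.0351 = 0.00148. Haaland: 1/√f = -1.8 log₁₀[(0.00148/3.7)^1.11 + 6.9/1.693e+05] = -1.8 log₁₀[0.000169 + 4.08e-05] = 6.62, so f = 0.02282.
Darcy-Weisbach: ΔP = f(L/D)(ρV²/2) = 0.02282·(554/0.0351)·(669·1.73²/2) = 0.02282·1.578e+04·1001 = 3.606e+05 Pa.
Head loss h_f = ΔP/(ρg) = 3.606e+05/(669·9.81) = 54.9 m.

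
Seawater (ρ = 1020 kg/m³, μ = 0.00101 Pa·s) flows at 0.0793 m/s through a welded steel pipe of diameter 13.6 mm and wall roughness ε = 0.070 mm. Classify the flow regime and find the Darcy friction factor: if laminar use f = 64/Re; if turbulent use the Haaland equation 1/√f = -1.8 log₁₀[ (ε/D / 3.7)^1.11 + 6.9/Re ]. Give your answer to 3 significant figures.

Re = ρVD/μ = 1020·0.0793·0.0136/0.00101 = 1089.
Re < 2300 → laminar, so f = 64/Re = 0.05876 (roughness is irrelevant in laminar flow).

f ≈ 0.0588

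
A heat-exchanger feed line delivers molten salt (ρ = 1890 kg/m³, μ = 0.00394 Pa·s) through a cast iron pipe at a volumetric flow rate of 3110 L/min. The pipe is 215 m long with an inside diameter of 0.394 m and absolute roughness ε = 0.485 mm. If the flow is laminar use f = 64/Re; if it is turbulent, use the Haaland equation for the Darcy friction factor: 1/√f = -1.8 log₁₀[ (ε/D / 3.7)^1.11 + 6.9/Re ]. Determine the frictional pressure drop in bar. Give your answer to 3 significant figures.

ΔP ≈ 0.0216 bar

Q = 3110 L/min = 3110/60000 = 0.05183 m³/s.
Cross-sectional area A = πD²/4 = π(0.394)²/4 = 0.1219 m²; mean velocity V = Q/A = 0.05183/0.1219 = 0.4251 m/s.
Reynolds number Re = ρVD/μ = 1890 · 0.4251 · 0.394 / 0.00394 = 8.035e+04.
Re > 4000 → turbulent. Relative roughness ε/D = 0.000485/0.394 = 0.00123. Haaland: 1/√f = -1.8 log₁₀[(0.00123/3.7)^1.11 + 6.9/8.035e+04] = -1.8 log₁₀[0.000138 + 8.59e-05] = 6.57, so f = 0.02316.
Darcy-Weisbach: ΔP = f(L/D)(ρV²/2) = 0.02316·(215/0.394)·(1890·0.4251²/2) = 0.02316·545.7·170.8 = 2159 Pa.
ΔP = 2159 Pa = 0.0216 bar.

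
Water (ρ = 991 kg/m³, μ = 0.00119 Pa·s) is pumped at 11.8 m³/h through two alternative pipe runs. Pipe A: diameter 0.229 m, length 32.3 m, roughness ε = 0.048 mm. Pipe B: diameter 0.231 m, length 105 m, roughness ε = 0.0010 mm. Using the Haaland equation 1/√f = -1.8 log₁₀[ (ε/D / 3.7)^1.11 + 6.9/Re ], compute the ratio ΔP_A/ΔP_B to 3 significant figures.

ΔP_A/ΔP_B ≈ 0.324

Pipe A: V = Q/A = 0.003278/0.04119 = 0.07958 m/s; Re = 1.518e+04; ε/D = 0.00021; Haaland → f = 0.02793; ΔP_A = f(L/D)(ρV²/2) = 12.36 Pa.
Pipe B: V = Q/A = 0.003278/0.04191 = 0.07821 m/s; Re = 1.505e+04; ε/D = 4.33e-06; Haaland → f = 0.0277; ΔP_B = f(L/D)(ρV²/2) = 38.16 Pa.
ΔP_A/ΔP_B = 12.36/38.16 = 0.324.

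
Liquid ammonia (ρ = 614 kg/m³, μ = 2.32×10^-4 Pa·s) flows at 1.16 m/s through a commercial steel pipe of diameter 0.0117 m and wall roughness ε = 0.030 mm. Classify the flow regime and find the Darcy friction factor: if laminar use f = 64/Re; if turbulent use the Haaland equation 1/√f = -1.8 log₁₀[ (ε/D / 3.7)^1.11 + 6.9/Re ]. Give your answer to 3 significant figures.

Re = ρVD/μ = 614·1.16·0.0117/0.000232 = 3.592e+04.
Re > 4000 → turbulent. ε/D = 3e-05/0.0117 = 0.00256; Haaland: 1/√f = -1.8 log₁₀[0.000311 + 0.000192] = 5.937, so f = 0.02838.

f ≈ 0.0284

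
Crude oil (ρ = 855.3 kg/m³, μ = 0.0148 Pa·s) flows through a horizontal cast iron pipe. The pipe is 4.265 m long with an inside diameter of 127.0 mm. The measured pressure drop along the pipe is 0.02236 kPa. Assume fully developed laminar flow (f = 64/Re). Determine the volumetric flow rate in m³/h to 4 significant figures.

For laminar flow, f = 64/Re with Re = ρVD/μ, so Darcy-Weisbach reduces to ΔP = 32μLV/D². Solving for V: V = ΔP·D²/(32μL) = 22.36·(0.127)²/(32·0.0148·4.265) = 0.1785 m/s.
Check: Re = ρVD/μ = 855.3·0.1785·0.127/0.0148 = 1310 < 2300, so the laminar assumption holds.
Q = V·A = 0.1785·(π/4·0.127²) = 0.002262 m³/s = 8.142 m³/h.

Q ≈ 8.142 m³/h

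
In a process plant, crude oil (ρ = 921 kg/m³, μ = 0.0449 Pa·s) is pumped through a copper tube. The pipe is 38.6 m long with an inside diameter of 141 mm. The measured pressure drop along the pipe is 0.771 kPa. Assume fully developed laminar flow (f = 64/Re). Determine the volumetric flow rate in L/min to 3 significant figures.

Q ≈ 259 L/min

For laminar flow, f = 64/Re with Re = ρVD/μ, so Darcy-Weisbach reduces to ΔP = 32μLV/D². Solving for V: V = ΔP·D²/(32μL) = 771·(0.141)²/(32·0.0449·38.6) = 0.2764 m/s.
Check: Re = ρVD/μ = 921·0.2764·0.141/0.0449 = 799.4 < 2300, so the laminar assumption holds.
Q = V·A = 0.2764·(π/4·0.141²) = 0.004316 m³/s = 259 L/min.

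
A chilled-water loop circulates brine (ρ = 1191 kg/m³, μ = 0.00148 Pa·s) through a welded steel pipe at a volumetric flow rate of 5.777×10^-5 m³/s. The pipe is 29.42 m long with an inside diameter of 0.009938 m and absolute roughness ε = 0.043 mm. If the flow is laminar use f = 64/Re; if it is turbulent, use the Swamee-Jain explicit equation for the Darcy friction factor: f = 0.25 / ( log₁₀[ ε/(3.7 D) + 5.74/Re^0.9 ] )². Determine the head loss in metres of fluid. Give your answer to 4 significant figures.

h_f ≈ 3.458 m

Cross-sectional area A = πD²/4 = π(0.009938)²/4 = 7.757e-05 m²; mean velocity V = Q/A = 5.777e-05/7.757e-05 = 0.7448 m/s.
Reynolds number Re = ρVD/μ = 1191 · 0.7448 · 0.009938 / 0.00148 = 5956.
Re > 4000 → turbulent. Relative roughness ε/D = 4.3e-05/0.009938 = 0.00433. Swamee-Jain: f = 0.25/(log₁₀[0.00433/3.7 + 5.74/5956^0.9])² = 0.25/(log₁₀[0.00117 + 0.0023])² = 0.25/(-2.46)² = 0.04131.
Darcy-Weisbach: ΔP = f(L/D)(ρV²/2) = 0.04131·(29.42/0.009938)·(1191·0.7448²/2) = 0.04131·2960·330.3 = 4.04e+04 Pa.
Head loss h_f = ΔP/(ρg) = 4.04e+04/(1191·9.81) = 3.458 m.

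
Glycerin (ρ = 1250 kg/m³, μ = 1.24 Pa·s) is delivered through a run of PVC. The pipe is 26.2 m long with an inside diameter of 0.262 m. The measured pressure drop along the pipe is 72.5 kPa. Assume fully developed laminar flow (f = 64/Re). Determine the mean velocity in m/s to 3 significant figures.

For laminar flow, f = 64/Re with Re = ρVD/μ, so Darcy-Weisbach reduces to ΔP = 32μLV/D². Solving for V: V = ΔP·D²/(32μL) = 7.25e+04·(0.262)²/(32·1.24·26.2) = 4.787 m/s.
Check: Re = ρVD/μ = 1250·4.787·0.262/1.24 = 1264 < 2300, so the laminar assumption holds.

V ≈ 4.79 m/s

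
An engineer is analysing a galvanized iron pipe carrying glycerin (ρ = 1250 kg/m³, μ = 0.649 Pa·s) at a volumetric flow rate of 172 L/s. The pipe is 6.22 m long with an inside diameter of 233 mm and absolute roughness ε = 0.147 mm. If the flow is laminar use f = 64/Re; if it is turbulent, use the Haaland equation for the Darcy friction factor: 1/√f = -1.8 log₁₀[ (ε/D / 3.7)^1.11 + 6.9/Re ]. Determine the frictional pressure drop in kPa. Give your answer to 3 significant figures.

Q = 172 L/s = 172/1000 = 0.172 m³/s.
Cross-sectional area A = πD²/4 = π(0.233)²/4 = 0.04264 m²; mean velocity V = Q/A = 0.172/0.04264 = 4.034 m/s.
Reynolds number Re = ρVD/μ = 1250 · 4.034 · 0.233 / 0.649 = 1810.
Re < 2300 → laminar flow, so f = 64/Re = 64/1810 = 0.03535 (the turbulent correlation is not needed).
Darcy-Weisbach: ΔP = f(L/D)(ρV²/2) = 0.03535·(6.22/0.233)·(1250·4.034²/2) = 0.03535·26.7·1.017e+04 = 9598 Pa.
ΔP = 9598 Pa = 9.60 kPa.

ΔP ≈ 9.60 kPa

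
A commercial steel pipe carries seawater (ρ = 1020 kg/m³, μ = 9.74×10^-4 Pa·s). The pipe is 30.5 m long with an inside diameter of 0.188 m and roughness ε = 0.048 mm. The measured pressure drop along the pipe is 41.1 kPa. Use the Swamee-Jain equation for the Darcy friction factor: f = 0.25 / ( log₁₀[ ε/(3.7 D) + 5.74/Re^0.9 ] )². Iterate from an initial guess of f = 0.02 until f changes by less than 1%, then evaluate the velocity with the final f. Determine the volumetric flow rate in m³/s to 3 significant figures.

Q ≈ 0.158 m³/s

Rearranging Darcy-Weisbach: V = √(2·ΔP·D/(f·L·ρ)). With ε/D = 4.8e-05/0.188 = 0.000255, iterate starting from f = 0.02:
  f = 0.02 → V = √(2·4.11e+04·0.188/(0.02·30.5·1020)) = 4.984 m/s; Re = ρVD/μ = 9.812e+05; f → 0.01535
  f = 0.01535 → V = 5.688 m/s; Re = 1.12e+06; f → 0.01526
Converged (Δf/f < 1%). With the final f = 0.01526: V = √(2·4.11e+04·0.188/(0.01526·30.5·1020)) = 5.705 m/s.
Q = V·A = 5.705·(π/4·0.188²) = 0.1584 m³/s = 0.158 m³/s.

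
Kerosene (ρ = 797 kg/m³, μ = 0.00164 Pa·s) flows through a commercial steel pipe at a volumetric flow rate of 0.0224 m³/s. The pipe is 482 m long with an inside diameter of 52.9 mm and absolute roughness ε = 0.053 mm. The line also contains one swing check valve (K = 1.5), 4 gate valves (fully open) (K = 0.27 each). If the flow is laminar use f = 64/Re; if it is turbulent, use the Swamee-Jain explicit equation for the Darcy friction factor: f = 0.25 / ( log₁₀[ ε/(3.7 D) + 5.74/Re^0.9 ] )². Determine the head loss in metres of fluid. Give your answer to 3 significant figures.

h_f ≈ 1020 m

Cross-sectional area A = πD²/4 = π(0.0529)²/4 = 0.002198 m²; mean velocity V = Q/A = 0.0224/0.002198 = 10.19 m/s.
Reynolds number Re = ρVD/μ = 797 · 10.19 · 0.0529 / 0.00164 = 2.62e+05.
Re > 4000 → turbulent. Relative roughness ε/D = 5.3e-05/0.0529 = 0.001. Swamee-Jain: f = 0.25/(log₁₀[0.001/3.7 + 5.74/2.62e+05^0.9])² = 0.25/(log₁₀[0.000271 + 7.63e-05])² = 0.25/(-3.46)² = 0.02089.
Total minor-loss coefficient ΣK = 1·1.5 + 4·0.27 = 2.58.
ΔP = [f·L/D + ΣK]·(ρV²/2) = [0.02089·482/0.0529 + 2.58]·(797·10.19²/2) = [190.3 + 2.58]·4.139e+04 = 7.985e+06 Pa.
Head loss h_f = ΔP/(ρg) = 7.985e+06/(797·9.81) = 1020 m.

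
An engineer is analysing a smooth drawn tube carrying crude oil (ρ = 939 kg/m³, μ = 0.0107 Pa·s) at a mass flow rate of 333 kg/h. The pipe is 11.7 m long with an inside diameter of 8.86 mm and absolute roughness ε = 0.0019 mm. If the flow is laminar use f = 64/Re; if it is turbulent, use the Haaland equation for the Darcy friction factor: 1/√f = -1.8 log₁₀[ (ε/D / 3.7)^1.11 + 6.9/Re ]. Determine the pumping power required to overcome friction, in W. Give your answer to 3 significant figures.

ṁ = 333 kg/h = 333/3600 = 0.0925 kg/s.
A = πD²/4 = π(0.00886)²/4 = 6.165e-05 m²; mean velocity V = ṁ/(ρA) = 0.0925/(939 · 6.165e-05) = 1.598 m/s.
Reynolds number Re = ρVD/μ = 939 · 1.598 · 0.00886 / 0.0107 = 1242.
Re < 2300 → laminar flow, so f = 64/Re = 64/1242 = 0.05152 (the turbulent correlation is not needed).
Darcy-Weisbach: ΔP = f(L/D)(ρV²/2) = 0.05152·(11.7/0.00886)·(939·1.598²/2) = 0.05152·1321·1199 = 8.154e+04 Pa.
Q = ṁ/ρ = 0.0925/939 = 9.851e-05 m³/s.
Pumping power P = QΔP = 9.851e-05·8.154e+04 = 8.032 W = 8.03 W.

P ≈ 8.03 W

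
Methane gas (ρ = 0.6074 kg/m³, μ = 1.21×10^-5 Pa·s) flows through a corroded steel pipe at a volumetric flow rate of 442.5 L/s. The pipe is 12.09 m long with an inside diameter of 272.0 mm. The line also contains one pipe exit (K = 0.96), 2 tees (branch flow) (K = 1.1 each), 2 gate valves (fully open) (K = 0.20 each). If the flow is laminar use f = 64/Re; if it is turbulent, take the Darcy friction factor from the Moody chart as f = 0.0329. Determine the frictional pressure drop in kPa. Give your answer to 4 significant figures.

Q = 442.5 L/s = 442.5/1000 = 0.4425 m³/s.
Cross-sectional area A = πD²/4 = π(0.272)²/4 = 0.05811 m²; mean velocity V = Q/A = 0.4425/0.05811 = 7.615 m/s.
Reynolds number Re = ρVD/μ = 0.6074 · 7.615 · 0.272 / 1.21e-05 = 1.04e+05.
Re > 4000 → turbulent; use the Moody-chart value f = 0.0329.
Total minor-loss coefficient ΣK = 1·0.96 + 2·1.1 + 2·0.2 = 3.56.
ΔP = [f·L/D + ΣK]·(ρV²/2) = [0.0329·12.09/0.272 + 3.56]·(0.6074·7.615²/2) = [1.462 + 3.56]·17.61 = 88.46 Pa.
ΔP = 88.46 Pa = 0.08846 kPa.

ΔP ≈ 0.08846 kPa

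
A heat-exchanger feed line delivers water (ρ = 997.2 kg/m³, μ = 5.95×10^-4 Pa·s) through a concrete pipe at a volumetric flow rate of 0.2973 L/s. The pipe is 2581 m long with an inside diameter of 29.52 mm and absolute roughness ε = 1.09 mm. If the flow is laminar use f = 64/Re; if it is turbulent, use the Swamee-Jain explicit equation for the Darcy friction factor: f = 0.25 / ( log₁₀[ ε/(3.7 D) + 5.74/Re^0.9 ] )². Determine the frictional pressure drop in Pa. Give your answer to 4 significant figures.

Q = 0.2973 L/s = 0.2973/1000 = 0.0002973 m³/s.
Cross-sectional area A = πD²/4 = π(0.02952)²/4 = 0.0006844 m²; mean velocity V = Q/A = 0.0002973/0.0006844 = 0.4344 m/s.
Reynolds number Re = ρVD/μ = 997.2 · 0.4344 · 0.02952 / 0.000595 = 2.149e+04.
Re > 4000 → turbulent. Relative roughness ε/D = 0.00109/0.02952 = 0.0369. Swamee-Jain: f = 0.25/(log₁₀[0.0369/3.7 + 5.74/2.149e+04^0.9])² = 0.25/(log₁₀[0.00998 + 0.000724])² = 0.25/(-1.97)² = 0.06439.
Darcy-Weisbach: ΔP = f(L/D)(ρV²/2) = 0.06439·(2581/0.02952)·(997.2·0.4344²/2) = 0.06439·8.743e+04·94.08 = 5.296e+05 Pa.

ΔP ≈ 529600 Pa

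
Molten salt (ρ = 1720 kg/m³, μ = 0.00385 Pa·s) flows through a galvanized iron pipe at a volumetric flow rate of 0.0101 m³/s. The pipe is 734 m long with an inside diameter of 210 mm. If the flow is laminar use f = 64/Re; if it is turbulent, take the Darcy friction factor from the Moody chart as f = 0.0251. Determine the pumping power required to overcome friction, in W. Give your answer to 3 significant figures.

P ≈ 64.8 W

Cross-sectional area A = πD²/4 = π(0.21)²/4 = 0.03464 m²; mean velocity V = Q/A = 0.0101/0.03464 = 0.2916 m/s.
Reynolds number Re = ρVD/μ = 1720 · 0.2916 · 0.21 / 0.00385 = 2.736e+04.
Re > 4000 → turbulent; use the Moody-chart value f = 0.0251.
Darcy-Weisbach: ΔP = f(L/D)(ρV²/2) = 0.0251·(734/0.21)·(1720·0.2916²/2) = 0.0251·3495·73.13 = 6416 Pa.
Pumping power P = QΔP = 0.0101·6416 = 64.80 W = 64.8 W.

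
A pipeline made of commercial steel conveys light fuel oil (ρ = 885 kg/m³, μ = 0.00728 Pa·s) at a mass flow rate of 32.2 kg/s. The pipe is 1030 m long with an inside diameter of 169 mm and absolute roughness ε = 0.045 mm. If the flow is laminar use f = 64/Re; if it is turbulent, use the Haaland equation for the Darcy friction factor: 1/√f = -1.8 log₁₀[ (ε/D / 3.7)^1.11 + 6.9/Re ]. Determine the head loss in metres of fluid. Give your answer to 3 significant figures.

h_f ≈ 19.1 m

A = πD²/4 = π(0.169)²/4 = 0.02243 m²; mean velocity V = ṁ/(ρA) = 32.2/(885 · 0.02243) = 1.622 m/s.
Reynolds number Re = ρVD/μ = 885 · 1.622 · 0.169 / 0.00728 = 3.332e+04.
Re > 4000 → turbulent. Relative roughness ε/D = 4.5e-05/0.169 = 0.000266. Haaland: 1/√f = -1.8 log₁₀[(0.000266/3.7)^1.11 + 6.9/3.332e+04] = -1.8 log₁₀[2.52e-05 + 0.000207] = 6.541, so f = 0.02337.
Darcy-Weisbach: ΔP = f(L/D)(ρV²/2) = 0.02337·(1030/0.169)·(885·1.622²/2) = 0.02337·6095·1164 = 1.658e+05 Pa.
Head loss h_f = ΔP/(ρg) = 1.658e+05/(885·9.81) = 19.1 m.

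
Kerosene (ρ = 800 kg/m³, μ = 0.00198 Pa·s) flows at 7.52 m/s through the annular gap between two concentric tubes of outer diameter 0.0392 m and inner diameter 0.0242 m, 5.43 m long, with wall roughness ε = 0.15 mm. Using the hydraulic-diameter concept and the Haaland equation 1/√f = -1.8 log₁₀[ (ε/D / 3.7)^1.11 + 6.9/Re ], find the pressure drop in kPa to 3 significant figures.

Hydraulic diameter D_h = 4A/P = D_o - D_i = 0.0392 - 0.0242 = 0.015 m.
Re = ρVD_h/μ = 800·7.52·0.015/0.00198 = 4.558e+04.
ε/D_h = 0.00015/0.015 = 0.01; Haaland gives 1/√f = -1.8 log₁₀[0.00141+0.000151] = 5.052, so f = 0.03919.
ΔP = f(L/D_h)(ρV²/2) = 0.03919·5.43/0.015·2.262e+04 = 3.209e+05 Pa.
ΔP = 321 kPa.

ΔP ≈ 321 kPa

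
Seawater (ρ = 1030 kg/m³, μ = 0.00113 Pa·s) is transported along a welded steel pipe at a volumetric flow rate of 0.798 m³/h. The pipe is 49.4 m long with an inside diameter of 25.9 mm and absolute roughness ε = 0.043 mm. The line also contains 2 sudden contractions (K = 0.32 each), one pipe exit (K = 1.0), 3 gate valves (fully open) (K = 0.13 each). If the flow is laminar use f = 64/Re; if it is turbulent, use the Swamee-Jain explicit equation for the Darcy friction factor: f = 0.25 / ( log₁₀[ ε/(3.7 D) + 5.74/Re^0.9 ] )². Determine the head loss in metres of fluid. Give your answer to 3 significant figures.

Q = 0.798 m³/h = 0.798/3600 = 0.0002217 m³/s.
Cross-sectional area A = πD²/4 = π(0.0259)²/4 = 0.0005269 m²; mean velocity V = Q/A = 0.0002217/0.0005269 = 0.4207 m/s.
Reynolds number Re = ρVD/μ = 1030 · 0.4207 · 0.0259 / 0.00113 = 9933.
Re > 4000 → turbulent. Relative roughness ε/D = 4.3e-05/0.0259 = 0.00166. Swamee-Jain: f = 0.25/(log₁₀[0.00166/3.7 + 5.74/9933^0.9])² = 0.25/(log₁₀[0.000449 + 0.00145])² = 0.25/(-2.721)² = 0.03376.
Total minor-loss coefficient ΣK = 2·0.32 + 1·1 + 3·0.13 = 2.03.
ΔP = [f·L/D + ΣK]·(ρV²/2) = [0.03376·49.4/0.0259 + 2.03]·(1030·0.4207²/2) = [64.38 + 2.03]·91.17 = 6055 Pa.
Head loss h_f = ΔP/(ρg) = 6055/(1030·9.81) = 0.599 m.

h_f ≈ 0.599 m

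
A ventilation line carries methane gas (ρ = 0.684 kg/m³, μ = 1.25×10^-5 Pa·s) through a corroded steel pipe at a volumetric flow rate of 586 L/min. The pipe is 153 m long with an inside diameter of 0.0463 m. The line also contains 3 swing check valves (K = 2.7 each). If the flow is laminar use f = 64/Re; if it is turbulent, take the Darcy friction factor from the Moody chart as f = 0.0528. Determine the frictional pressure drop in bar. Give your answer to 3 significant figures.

ΔP ≈ 0.0210 bar

Q = 586 L/min = 586/60000 = 0.009767 m³/s.
Cross-sectional area A = πD²/4 = π(0.0463)²/4 = 0.001684 m²; mean velocity V = Q/A = 0.009767/0.001684 = 5.801 m/s.
Reynolds number Re = ρVD/μ = 0.684 · 5.801 · 0.0463 / 1.25e-05 = 1.47e+04.
Re > 4000 → turbulent; use the Moody-chart value f = 0.0528.
Total minor-loss coefficient ΣK = 3·2.7 = 8.1.
ΔP = [f·L/D + ΣK]·(ρV²/2) = [0.0528·153/0.0463 + 8.1]·(0.684·5.801²/2) = [174.5 + 8.1]·11.51 = 2101 Pa.
ΔP = 2101 Pa = 0.0210 bar.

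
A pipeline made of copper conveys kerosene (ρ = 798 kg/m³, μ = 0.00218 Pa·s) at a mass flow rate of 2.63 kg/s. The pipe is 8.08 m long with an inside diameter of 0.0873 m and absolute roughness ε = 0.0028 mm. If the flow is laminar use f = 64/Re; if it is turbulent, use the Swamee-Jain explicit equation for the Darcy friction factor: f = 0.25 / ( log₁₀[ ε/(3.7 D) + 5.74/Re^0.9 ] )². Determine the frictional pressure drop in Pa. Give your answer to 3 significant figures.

ΔP ≈ 299 Pa

A = πD²/4 = π(0.0873)²/4 = 0.005986 m²; mean velocity V = ṁ/(ρA) = 2.63/(798 · 0.005986) = 0.5506 m/s.
Reynolds number Re = ρVD/μ = 798 · 0.5506 · 0.0873 / 0.00218 = 1.76e+04.
Re > 4000 → turbulent. Relative roughness ε/D = 2.8e-06/0.0873 = 3.21e-05. Swamee-Jain: f = 0.25/(log₁₀[3.21e-05/3.7 + 5.74/1.76e+04^0.9])² = 0.25/(log₁₀[8.67e-06 + 0.000867])² = 0.25/(-3.058)² = 0.02674.
Darcy-Weisbach: ΔP = f(L/D)(ρV²/2) = 0.02674·(8.08/0.0873)·(798·0.5506²/2) = 0.02674·92.55·121 = 299.4 Pa.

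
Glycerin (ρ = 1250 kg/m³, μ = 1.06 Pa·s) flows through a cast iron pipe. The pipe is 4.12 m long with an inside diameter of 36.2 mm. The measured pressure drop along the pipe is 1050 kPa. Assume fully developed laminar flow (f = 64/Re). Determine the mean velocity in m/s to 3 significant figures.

For laminar flow, f = 64/Re with Re = ρVD/μ, so Darcy-Weisbach reduces to ΔP = 32μLV/D². Solving for V: V = ΔP·D²/(32μL) = 1.05e+06·(0.0362)²/(32·1.06·4.12) = 9.846 m/s.
Check: Re = ρVD/μ = 1250·9.846·0.0362/1.06 = 420.3 < 2300, so the laminar assumption holds.

V ≈ 9.85 m/s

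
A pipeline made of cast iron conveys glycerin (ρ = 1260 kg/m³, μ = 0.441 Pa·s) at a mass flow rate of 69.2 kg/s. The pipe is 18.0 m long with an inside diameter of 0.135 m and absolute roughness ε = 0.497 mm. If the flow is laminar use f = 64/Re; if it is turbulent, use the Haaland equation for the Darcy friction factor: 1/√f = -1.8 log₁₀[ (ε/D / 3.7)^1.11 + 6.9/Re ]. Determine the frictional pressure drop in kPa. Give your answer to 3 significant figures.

A = πD²/4 = π(0.135)²/4 = 0.01431 m²; mean velocity V = ṁ/(ρA) = 69.2/(1260 · 0.01431) = 3.837 m/s.
Reynolds number Re = ρVD/μ = 1260 · 3.837 · 0.135 / 0.441 = 1480.
Re < 2300 → laminar flow, so f = 64/Re = 64/1480 = 0.04325 (the turbulent correlation is not needed).
Darcy-Weisbach: ΔP = f(L/D)(ρV²/2) = 0.04325·(18/0.135)·(1260·3.837²/2) = 0.04325·133.3·9275 = 5.348e+04 Pa.
ΔP = 5.348e+04 Pa = 53.5 kPa.

ΔP ≈ 53.5 kPa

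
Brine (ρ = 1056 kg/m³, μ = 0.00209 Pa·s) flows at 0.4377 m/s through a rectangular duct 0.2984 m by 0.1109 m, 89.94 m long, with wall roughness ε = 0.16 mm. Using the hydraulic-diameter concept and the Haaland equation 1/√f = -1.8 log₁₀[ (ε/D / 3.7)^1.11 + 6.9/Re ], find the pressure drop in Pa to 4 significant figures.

ΔP ≈ 1401 Pa

Hydraulic diameter D_h = 4A/P = 4·(0.2984·0.1109)/(2·(0.2984+0.1109)) = 0.1324/0.8186 = 0.1617 m.
Re = ρVD_h/μ = 1056·0.4377·0.1617/0.00209 = 3.576e+04.
ε/D_h = 0.00016/0.1617 = 0.000989; Haaland gives 1/√f = -1.8 log₁₀[0.000108+0.000193] = 6.338, so f = 0.02489.
ΔP = f(L/D_h)(ρV²/2) = 0.02489·89.94/0.1617·101.2 = 1401 Pa.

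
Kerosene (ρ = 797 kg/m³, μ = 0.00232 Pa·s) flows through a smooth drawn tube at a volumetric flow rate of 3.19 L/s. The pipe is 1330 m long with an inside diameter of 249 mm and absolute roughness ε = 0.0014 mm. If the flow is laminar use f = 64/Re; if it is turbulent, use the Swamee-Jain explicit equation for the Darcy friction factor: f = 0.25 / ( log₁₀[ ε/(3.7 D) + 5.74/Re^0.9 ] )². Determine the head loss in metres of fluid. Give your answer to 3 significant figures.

h_f ≈ 0.0427 m

Q = 3.19 L/s = 3.19/1000 = 0.00319 m³/s.
Cross-sectional area A = πD²/4 = π(0.249)²/4 = 0.0487 m²; mean velocity V = Q/A = 0.00319/0.0487 = 0.06551 m/s.
Reynolds number Re = ρVD/μ = 797 · 0.06551 · 0.249 / 0.00232 = 5604.
Re > 4000 → turbulent. Relative roughness ε/D = 1.4e-06/0.249 = 5.62e-06. Swamee-Jain: f = 0.25/(log₁₀[5.62e-06/3.7 + 5.74/5604^0.9])² = 0.25/(log₁₀[1.52e-06 + 0.00243])² = 0.25/(-2.614)² = 0.03657.
Darcy-Weisbach: ΔP = f(L/D)(ρV²/2) = 0.03657·(1330/0.249)·(797·0.06551²/2) = 0.03657·5341·1.71 = 334.1 Pa.
Head loss h_f = ΔP/(ρg) = 334.1/(797·9.81) = 0.0427 m.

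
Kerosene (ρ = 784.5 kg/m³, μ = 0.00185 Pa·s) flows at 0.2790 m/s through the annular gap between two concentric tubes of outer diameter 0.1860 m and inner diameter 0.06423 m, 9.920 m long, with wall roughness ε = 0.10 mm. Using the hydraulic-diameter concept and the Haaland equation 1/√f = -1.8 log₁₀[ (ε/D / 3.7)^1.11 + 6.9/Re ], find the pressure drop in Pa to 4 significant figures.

Hydraulic diameter D_h = 4A/P = D_o - D_i = 0.186 - 0.06423 = 0.1218 m.
Re = ρVD_h/μ = 784.5·0.279·0.1218/0.00185 = 1.441e+04.
ε/D_h = 0.0001/0.1218 = 0.000821; Haaland gives 1/√f = -1.8 log₁₀[8.8e-05+0.000479] = 5.844, so f = 0.02928.
ΔP = f(L/D_h)(ρV²/2) = 0.02928·9.92/0.1218·30.53 = 72.84 Pa.

ΔP ≈ 72.84 Pa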